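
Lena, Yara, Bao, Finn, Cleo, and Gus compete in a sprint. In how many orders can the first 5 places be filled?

720

This is an ordered selection of 5 from 6: P(6,5).
That gives 6 × 5 × 4 × 3 × 2 = 720.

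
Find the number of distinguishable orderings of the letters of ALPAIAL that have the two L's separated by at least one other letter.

Total arrangements of ALPAIAL: 7!/(3!·2!) = 420.
If the two L's are adjacent, glue them into one block, leaving 6 items to arrange: (6)!/(3!) = 120 ways.
Subtracting, 420 − 120 = 300 arrangements keep the L's apart.

300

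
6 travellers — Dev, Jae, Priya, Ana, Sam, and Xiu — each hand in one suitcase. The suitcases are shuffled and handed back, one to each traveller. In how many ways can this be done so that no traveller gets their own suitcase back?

Count assignments avoiding every fixed point. For any j of the 6 travellers fixed to their own suitcase, the other 6−j can be arranged in (6−j)! ways.
By inclusion–exclusion this is Σ_{j=0}^{6} (−1)^j C(6,j)·(6−j)!.
Computing: 720 − 720 + 360 − 120 + 30 − 6 + 1 = 265.

265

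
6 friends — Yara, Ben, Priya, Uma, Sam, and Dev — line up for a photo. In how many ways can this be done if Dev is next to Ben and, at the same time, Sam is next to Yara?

96

Treat {Dev,Ben} as one block (2 orders) and {Sam,Yara} as another (2 orders).
That leaves 4 units to arrange: 2 × 2 × 4! = 4 × 24 = 96.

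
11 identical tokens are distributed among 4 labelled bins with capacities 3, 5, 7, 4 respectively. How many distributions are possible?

99

Without the upper bounds there are C(14,3) = 364 ways to split 11 among 4 bins.
Subtract solutions that violate a single cap (substitute x_i' = x_i − (cap_i+1)): x_1 ≥ 4 gives C(10,3) = 120; x_2 ≥ 6 gives C(8,3) = 56; x_3 ≥ 8 gives C(6,3) = 20; x_4 ≥ 5 gives C(9,3) = 84. Together 280.
Add back pairs where two caps are both exceeded: 4 + 0 + 10 + 0 + 1 + 0 = 15.
By inclusion–exclusion the count is 364 − 280 + 15 = 99.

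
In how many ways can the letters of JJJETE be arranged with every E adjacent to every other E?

20

Treat the 2 copies of E as a single block. The multiset to arrange is then {EE, J, J, J, T}, 5 items in all.
That gives (5)!/(3!) = 20 arrangements.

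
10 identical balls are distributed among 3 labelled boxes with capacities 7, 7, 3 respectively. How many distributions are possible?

Ignoring the caps, the number of non-negative solutions to x_1+…+x_3 = 10 is C(12,2) = 66.
Subtract solutions that violate a single cap (substitute x_i' = x_i − (cap_i+1)): x_1 ≥ 8 gives C(4,2) = 6; x_2 ≥ 8 gives C(4,2) = 6; x_3 ≥ 4 gives C(8,2) = 28. Together 40.
No two caps can be exceeded simultaneously, so the pair terms are all 0.
By inclusion–exclusion the count is 66 − 40 + 0 = 26.

26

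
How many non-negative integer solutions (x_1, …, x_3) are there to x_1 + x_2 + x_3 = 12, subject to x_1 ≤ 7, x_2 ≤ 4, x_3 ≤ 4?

By stars and bars, unrestricted non-negative solutions to x_1+…+x_3 = 12 number C(12+2,2) = 91.
Subtract solutions that violate a single cap (substitute x_i' = x_i − (cap_i+1)): x_1 ≥ 8 gives C(6,2) = 15; x_2 ≥ 5 gives C(9,2) = 36; x_3 ≥ 5 gives C(9,2) = 36. Together 87.
Add back pairs where two caps are both exceeded: 0 + 0 + 6 = 6.
By inclusion–exclusion the count is 91 − 87 + 6 = 10.

10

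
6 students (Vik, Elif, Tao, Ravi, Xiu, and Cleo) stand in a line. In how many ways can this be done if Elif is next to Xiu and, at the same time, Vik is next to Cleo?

Treat {Elif,Xiu} as one block (2 orders) and {Vik,Cleo} as another (2 orders).
That leaves 4 units to arrange: 2 × 2 × 4! = 4 × 24 = 96.

96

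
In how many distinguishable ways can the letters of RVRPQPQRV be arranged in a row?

7560

RVRPQPQRV has 9 letters with P appearing twice, Q appearing twice, R appearing 3 times, and V appearing twice.
Dividing 9! = 362880 by 3!·2!·2!·2! = 48 for the repeated letters gives 7560.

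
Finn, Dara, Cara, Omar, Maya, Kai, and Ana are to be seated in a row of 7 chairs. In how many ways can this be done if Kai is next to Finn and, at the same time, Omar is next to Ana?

Treat {Kai,Finn} as one block (2 orders) and {Omar,Ana} as another (2 orders).
That leaves 5 units to arrange: 2 × 2 × 5! = 4 × 120 = 480.

480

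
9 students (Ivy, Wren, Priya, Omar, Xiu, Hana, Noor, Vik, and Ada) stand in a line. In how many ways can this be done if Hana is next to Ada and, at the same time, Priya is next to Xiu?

20160

Treat {Hana,Ada} as one block (2 orders) and {Priya,Xiu} as another (2 orders).
That leaves 7 units to arrange: 2 × 2 × 7! = 4 × 5040 = 20160.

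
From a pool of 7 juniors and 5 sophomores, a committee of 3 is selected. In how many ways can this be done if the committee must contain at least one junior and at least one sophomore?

Unrestricted: C(12,3) = 220 ways to pick any 3 of the 12.
Selections missing a whole group: no juniors → C(5,3) = 10; no sophomores → C(7,3) = 35.
Both groups omitted at once is impossible, so 220 − 45 = 175.

175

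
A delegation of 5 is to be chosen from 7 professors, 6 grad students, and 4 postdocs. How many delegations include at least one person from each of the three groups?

4214

Unrestricted: C(17,5) = 6188 ways to pick any 5 of the 17.
Selections missing a whole group: no professors → C(10,5) = 252; no grad students → C(11,5) = 462; no postdocs → C(13,5) = 1287.
Add back selections omitting two groups (i.e. drawn from a single group): C(7,5) + C(6,5) + C(4,5) = 27.
By inclusion–exclusion: 6188 − 2001 + 27 = 4214.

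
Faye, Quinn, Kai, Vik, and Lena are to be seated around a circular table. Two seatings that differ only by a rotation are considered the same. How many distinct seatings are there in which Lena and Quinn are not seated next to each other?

12

Without the restriction there are (4)! = 24 seatings.
Those with Lena next to Quinn: fuse the pair into one unit and seat 4 units around a circle — 2·(3)! = 12.
Subtracting, 24 − 12 = 12.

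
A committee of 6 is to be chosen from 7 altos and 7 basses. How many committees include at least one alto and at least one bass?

2989

Unrestricted: C(14,6) = 3003 ways to pick any 6 of the 14.
Selections missing a whole group: no altos → C(7,6) = 7; no basses → C(7,6) = 7.
Both groups omitted at once is impossible, so 3003 − 14 = 2989.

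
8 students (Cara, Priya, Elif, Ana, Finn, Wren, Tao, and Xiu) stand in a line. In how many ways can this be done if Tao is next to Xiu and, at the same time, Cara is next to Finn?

Treat {Tao,Xiu} as one block (2 orders) and {Cara,Finn} as another (2 orders).
That leaves 6 units to arrange: 2 × 2 × 6! = 4 × 720 = 2880.

2880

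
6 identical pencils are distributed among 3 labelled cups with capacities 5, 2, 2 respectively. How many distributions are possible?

By stars and bars, unrestricted non-negative solutions to x_1+…+x_3 = 6 number C(6+2,2) = 28.
Subtract solutions that violate a single cap (substitute x_i' = x_i − (cap_i+1)): x_1 ≥ 6 gives C(2,2) = 1; x_2 ≥ 3 gives C(5,2) = 10; x_3 ≥ 3 gives C(5,2) = 10. Together 21.
Add back pairs where two caps are both exceeded: 0 + 0 + 1 = 1.
By inclusion–exclusion the count is 28 − 21 + 1 = 8.

8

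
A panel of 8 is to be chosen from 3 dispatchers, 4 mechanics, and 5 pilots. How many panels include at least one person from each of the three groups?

Total 8-person selections from all 12: C(12,8) = 495.
Subtract selections that omit an entire group: no dispatchers → C(9,8) = 9; no mechanics → C(8,8) = 1; no pilots → C(7,8) = 0.
Add back selections omitting two groups (i.e. drawn from a single group): C(3,8) + C(4,8) + C(5,8) = 0.
By inclusion–exclusion: 495 − 10 + 0 = 485.

485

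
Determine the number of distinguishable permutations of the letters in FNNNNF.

15

The 6 letters of FNNNNF have repeats: F appearing twice and N appearing 4 times.
So there are 6! / (4!·2!) = 15 distinguishable arrangements.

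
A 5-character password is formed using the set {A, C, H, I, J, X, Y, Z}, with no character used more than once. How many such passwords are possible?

With no repetition, fill the 5 characters in order: 8 choices, then 7, down to 4.
That product is 8 × 7 × 6 × 5 × 4 = 6720.

6720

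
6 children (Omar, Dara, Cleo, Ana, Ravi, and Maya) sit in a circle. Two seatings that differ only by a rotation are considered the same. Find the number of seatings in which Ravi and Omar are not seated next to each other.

All circular seatings of 6 people number (5)! = 120.
Seatings with Ravi beside Omar: treat them as a block with 2 internal orders, giving 2 × (4)! = 48.
Subtracting, 120 − 48 = 72.

72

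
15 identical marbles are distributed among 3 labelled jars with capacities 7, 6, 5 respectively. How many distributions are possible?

10

Ignoring the caps, the number of non-negative solutions to x_1+…+x_3 = 15 is C(17,2) = 136.
Subtract solutions that violate a single cap (substitute x_i' = x_i − (cap_i+1)): x_1 ≥ 8 gives C(9,2) = 36; x_2 ≥ 7 gives C(10,2) = 45; x_3 ≥ 6 gives C(11,2) = 55. Together 136.
Add back pairs where two caps are both exceeded: 1 + 3 + 6 = 10.
By inclusion–exclusion the count is 136 − 136 + 10 = 10.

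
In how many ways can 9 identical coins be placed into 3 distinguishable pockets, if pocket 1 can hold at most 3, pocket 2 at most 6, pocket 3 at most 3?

10

By stars and bars, unrestricted non-negative solutions to x_1+…+x_3 = 9 number C(9+2,2) = 55.
Subtract solutions that violate a single cap (substitute x_i' = x_i − (cap_i+1)): x_1 ≥ 4 gives C(7,2) = 21; x_2 ≥ 7 gives C(4,2) = 6; x_3 ≥ 4 gives C(7,2) = 21. Together 48.
Add back pairs where two caps are both exceeded: 0 + 3 + 0 = 3.
By inclusion–exclusion the count is 55 − 48 + 3 = 10.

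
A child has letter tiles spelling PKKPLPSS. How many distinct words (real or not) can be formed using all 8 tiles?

The 8 letters of PKKPLPSS have repeats: K appearing twice, P appearing 3 times, and S appearing twice.
So there are 8! / (3!·2!·2!) = 1680 distinguishable arrangements.

1680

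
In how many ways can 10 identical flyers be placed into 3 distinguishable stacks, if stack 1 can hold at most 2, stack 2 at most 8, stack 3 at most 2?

6

Without the upper bounds there are C(12,2) = 66 ways to split 10 among 3 stacks.
Subtract solutions that violate a single cap (substitute x_i' = x_i − (cap_i+1)): x_1 ≥ 3 gives C(9,2) = 36; x_2 ≥ 9 gives C(3,2) = 3; x_3 ≥ 3 gives C(9,2) = 36. Together 75.
Add back pairs where two caps are both exceeded: 0 + 15 + 0 = 15.
By inclusion–exclusion the count is 66 − 75 + 15 = 6.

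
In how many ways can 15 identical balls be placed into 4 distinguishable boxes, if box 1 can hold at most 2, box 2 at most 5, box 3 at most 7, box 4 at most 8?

81

Ignoring the caps, the number of non-negative solutions to x_1+…+x_4 = 15 is C(18,3) = 816.
Subtract solutions that violate a single cap (substitute x_i' = x_i − (cap_i+1)): x_1 ≥ 3 gives C(15,3) = 455; x_2 ≥ 6 gives C(12,3) = 220; x_3 ≥ 8 gives C(10,3) = 120; x_4 ≥ 9 gives C(9,3) = 84. Together 879.
Add back pairs where two caps are both exceeded: 84 + 35 + 20 + 4 + 1 + 0 = 144.
By inclusion–exclusion the count is 816 − 879 + 144 = 81.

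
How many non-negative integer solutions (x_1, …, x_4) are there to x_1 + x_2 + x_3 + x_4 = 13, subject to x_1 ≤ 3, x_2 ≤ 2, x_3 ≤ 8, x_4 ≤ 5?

42

Ignoring the caps, the number of non-negative solutions to x_1+…+x_4 = 13 is C(16,3) = 560.
Subtract solutions that violate a single cap (substitute x_i' = x_i − (cap_i+1)): x_1 ≥ 4 gives C(12,3) = 220; x_2 ≥ 3 gives C(13,3) = 286; x_3 ≥ 9 gives C(7,3) = 35; x_4 ≥ 6 gives C(10,3) = 120. Together 661.
Add back pairs where two caps are both exceeded: 84 + 1 + 20 + 4 + 35 + 0 = 144.
Subtract triples: 0 + 1 + 0 + 0 = 1.
By inclusion–exclusion the count is 560 − 661 + 144 − 1 = 42.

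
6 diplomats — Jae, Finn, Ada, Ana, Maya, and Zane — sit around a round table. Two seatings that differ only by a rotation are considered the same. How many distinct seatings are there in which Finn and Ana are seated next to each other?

48

Glue Finn and Ana into a block (2 internal orders). Seating 5 units around a circle gives (4)! arrangements.
So 2 × (4)! = 2 × 24 = 48.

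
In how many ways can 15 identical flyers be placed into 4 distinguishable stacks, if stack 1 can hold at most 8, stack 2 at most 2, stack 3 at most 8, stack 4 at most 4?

Without the upper bounds there are C(18,3) = 816 ways to split 15 among 4 stacks.
Subtract solutions that violate a single cap (substitute x_i' = x_i − (cap_i+1)): x_1 ≥ 9 gives C(9,3) = 84; x_2 ≥ 3 gives C(15,3) = 455; x_3 ≥ 9 gives C(9,3) = 84; x_4 ≥ 5 gives C(13,3) = 286. Together 909.
Add back pairs where two caps are both exceeded: 20 + 0 + 4 + 20 + 120 + 4 = 168.
By inclusion–exclusion the count is 816 − 909 + 168 = 75.

75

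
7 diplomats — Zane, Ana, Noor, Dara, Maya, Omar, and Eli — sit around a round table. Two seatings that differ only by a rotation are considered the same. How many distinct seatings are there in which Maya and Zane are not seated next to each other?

All circular seatings of 7 people number (6)! = 720.
Seatings with Maya beside Zane: treat them as a block with 2 internal orders, giving 2 × (5)! = 240.
Subtracting, 720 − 240 = 480.

480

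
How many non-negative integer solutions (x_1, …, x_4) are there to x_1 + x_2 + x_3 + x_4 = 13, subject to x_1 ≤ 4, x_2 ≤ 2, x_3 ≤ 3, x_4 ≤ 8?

By stars and bars, unrestricted non-negative solutions to x_1+…+x_4 = 13 number C(13+3,3) = 560.
Subtract solutions that violate a single cap (substitute x_i' = x_i − (cap_i+1)): x_1 ≥ 5 gives C(11,3) = 165; x_2 ≥ 3 gives C(13,3) = 286; x_3 ≥ 4 gives C(12,3) = 220; x_4 ≥ 9 gives C(7,3) = 35. Together 706.
Add back pairs where two caps are both exceeded: 56 + 35 + 0 + 84 + 4 + 1 = 180.
Subtract triples: 4 + 0 + 0 + 0 = 4.
By inclusion–exclusion the count is 560 − 706 + 180 − 4 = 30.

30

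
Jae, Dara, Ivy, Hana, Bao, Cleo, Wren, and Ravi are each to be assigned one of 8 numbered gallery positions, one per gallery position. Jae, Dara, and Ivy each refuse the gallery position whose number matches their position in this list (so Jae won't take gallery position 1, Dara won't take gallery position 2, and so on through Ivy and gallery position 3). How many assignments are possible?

Let Aᵢ (for i ∈ {1, 2, 3}) be the placements that put person i in their forbidden gallery position. Any j of these fix j positions, leaving (8−j)! ways to fill the rest, and there are C(3,j) ways to pick which j.
By inclusion–exclusion, the number of valid placements is Σ_{j=0}^{3} (−1)^j C(3,j)·(8−j)!.
Computing: 40320 − 15120 + 2160 − 120 = 27240.

27240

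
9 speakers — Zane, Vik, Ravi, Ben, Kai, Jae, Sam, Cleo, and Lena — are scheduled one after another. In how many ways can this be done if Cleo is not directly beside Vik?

There are 9! = 362880 arrangements in all. If Cleo and Vik are adjacent, merging them into one block gives 2·(8)! = 80640 arrangements.
So 362880 − 80640 = 282240 arrangements keep them apart.

282240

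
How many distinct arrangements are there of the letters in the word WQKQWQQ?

105

WQKQWQQ has 7 letters with Q appearing 4 times and W appearing twice.
The number of distinct arrangements is 7!/(4!·2!) = 5040/48 = 105.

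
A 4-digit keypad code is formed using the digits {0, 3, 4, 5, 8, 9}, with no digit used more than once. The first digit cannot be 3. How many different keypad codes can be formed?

300

The first digit has 6−1 = 5 choices (anything except 3).
The remaining 3 digits are filled from the other 5 symbols without repetition: 5 × 4 × 3 = 60.
Total: 5 × 60 = 300.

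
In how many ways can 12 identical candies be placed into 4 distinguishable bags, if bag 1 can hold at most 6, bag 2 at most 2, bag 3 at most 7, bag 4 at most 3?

54

By stars and bars, unrestricted non-negative solutions to x_1+…+x_4 = 12 number C(12+3,3) = 455.
Subtract solutions that violate a single cap (substitute x_i' = x_i − (cap_i+1)): x_1 ≥ 7 gives C(8,3) = 56; x_2 ≥ 3 gives C(12,3) = 220; x_3 ≥ 8 gives C(7,3) = 35; x_4 ≥ 4 gives C(11,3) = 165. Together 476.
Add back pairs where two caps are both exceeded: 10 + 0 + 4 + 4 + 56 + 1 = 75.
By inclusion–exclusion the count is 455 − 476 + 75 = 54.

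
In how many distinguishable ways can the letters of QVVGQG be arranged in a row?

90

The 6 letters of QVVGQG have repeats: G appearing twice, Q appearing twice, and V appearing twice.
Dividing 6! = 720 by 2!·2!·2! = 8 for the repeated letters gives 90.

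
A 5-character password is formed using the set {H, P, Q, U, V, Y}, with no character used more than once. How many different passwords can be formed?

This is a permutation of 5 out of 6: P(6,5) = 6!/1!.
6 × 5 × 4 × 3 × 2 = 720.

720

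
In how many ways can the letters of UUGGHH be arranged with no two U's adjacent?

60

There are 6!/(2!·2!·2!) = 90 arrangements of UUGGHH in total.
If the two U's are adjacent, glue them into one block, leaving 5 items to arrange: (5)!/(2!·2!) = 30 ways.
Hence 90 − 30 = 60.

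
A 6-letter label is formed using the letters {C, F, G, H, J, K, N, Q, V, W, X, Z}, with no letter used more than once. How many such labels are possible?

Choose and order 6 of the 12 symbols: the first letter has 12 options, the next 11, and so on down to 7.
12 × 11 × 10 × 9 × 8 × 7 = 665280.

665280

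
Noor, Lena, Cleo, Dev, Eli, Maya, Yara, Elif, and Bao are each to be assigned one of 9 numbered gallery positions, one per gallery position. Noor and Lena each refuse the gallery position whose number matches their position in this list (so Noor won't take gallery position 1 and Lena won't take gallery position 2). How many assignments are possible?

287280

Let Aᵢ (for i ∈ {1, 2}) be the placements that put person i in their forbidden gallery position. Any j of these fix j positions, leaving (9−j)! ways to fill the rest, and there are C(2,j) ways to pick which j.
By inclusion–exclusion, the number of valid placements is Σ_{j=0}^{2} (−1)^j C(2,j)·(9−j)!.
Computing: 362880 − 80640 + 5040 = 287280.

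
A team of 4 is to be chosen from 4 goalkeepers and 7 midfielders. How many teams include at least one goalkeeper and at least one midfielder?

294

With no constraint there are C(11,4) = 330 possible selections.
Subtract selections that omit an entire group: no goalkeepers → C(7,4) = 35; no midfielders → C(4,4) = 1.
Both groups omitted at once is impossible, so 330 − 36 = 294.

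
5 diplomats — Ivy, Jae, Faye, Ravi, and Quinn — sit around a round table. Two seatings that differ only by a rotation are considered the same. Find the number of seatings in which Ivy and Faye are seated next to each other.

12

Glue Ivy and Faye into a block (2 internal orders). Seating 4 units around a circle gives (3)! arrangements.
So 2 × (3)! = 2 × 6 = 12.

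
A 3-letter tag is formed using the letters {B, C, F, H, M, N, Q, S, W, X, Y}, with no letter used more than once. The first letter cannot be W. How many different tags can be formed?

900

The first letter has 11−1 = 10 choices (anything except W).
The remaining 2 letters are filled from the other 10 symbols without repetition: 10 × 9 = 90.
Total: 10 × 90 = 900.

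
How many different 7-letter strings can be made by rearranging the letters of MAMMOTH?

The 7 letters of MAMMOTH have repeats: M appearing 3 times.
Dividing 7! = 5040 by 3! = 6 for the repeated letters gives 840.

840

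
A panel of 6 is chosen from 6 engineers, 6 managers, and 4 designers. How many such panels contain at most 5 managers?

Split by how many managers are chosen (0 through 5).
Sum: C(6,0)·C(10,6) + C(6,1)·C(10,5) + C(6,2)·C(10,4) + C(6,3)·C(10,3) + C(6,4)·C(10,2) + C(6,5)·C(10,1) = 210 + 1512 + 3150 + 2400 + 675 + 60 = 8007.

8007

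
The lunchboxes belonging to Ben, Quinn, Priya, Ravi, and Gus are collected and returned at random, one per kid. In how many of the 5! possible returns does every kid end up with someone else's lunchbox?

44

This is the derangement count D_5: permutations of 5 items with no fixed point.
By inclusion–exclusion this is Σ_{j=0}^{5} (−1)^j C(5,j)·(5−j)!.
Computing: 120 − 120 + 60 − 20 + 5 − 1 = 44.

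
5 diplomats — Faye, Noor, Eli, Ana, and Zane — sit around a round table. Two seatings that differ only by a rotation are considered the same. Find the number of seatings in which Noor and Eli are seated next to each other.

12

Treat {Noor, Eli} as one unit (2 internal orders) and seat the resulting 4 units around the table: (3)! circular arrangements.
So 2 × (3)! = 2 × 6 = 12.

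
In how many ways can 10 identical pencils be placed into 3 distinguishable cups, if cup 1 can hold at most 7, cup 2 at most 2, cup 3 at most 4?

By stars and bars, unrestricted non-negative solutions to x_1+…+x_3 = 10 number C(10+2,2) = 66.
Subtract solutions that violate a single cap (substitute x_i' = x_i − (cap_i+1)): x_1 ≥ 8 gives C(4,2) = 6; x_2 ≥ 3 gives C(9,2) = 36; x_3 ≥ 5 gives C(7,2) = 21. Together 63.
Add back pairs where two caps are both exceeded: 0 + 0 + 6 = 6.
By inclusion–exclusion the count is 66 − 63 + 6 = 9.

9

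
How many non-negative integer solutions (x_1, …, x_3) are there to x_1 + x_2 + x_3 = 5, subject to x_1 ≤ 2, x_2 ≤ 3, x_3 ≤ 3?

By stars and bars, unrestricted non-negative solutions to x_1+…+x_3 = 5 number C(5+2,2) = 21.
Subtract solutions that violate a single cap (substitute x_i' = x_i − (cap_i+1)): x_1 ≥ 3 gives C(4,2) = 6; x_2 ≥ 4 gives C(3,2) = 3; x_3 ≥ 4 gives C(3,2) = 3. Together 12.
No two caps can be exceeded simultaneously, so the pair terms are all 0.
By inclusion–exclusion the count is 21 − 12 + 0 = 9.

9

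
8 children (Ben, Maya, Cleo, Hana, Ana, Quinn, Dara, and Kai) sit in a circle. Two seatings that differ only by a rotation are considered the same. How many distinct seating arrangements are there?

5040

Around a circle, 8 distinct people have 8!/8 = (7)! = 5040 rotationally distinct seatings.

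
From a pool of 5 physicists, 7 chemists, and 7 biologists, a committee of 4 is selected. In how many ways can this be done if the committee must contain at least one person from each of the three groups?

With no constraint there are C(19,4) = 3876 possible selections.
Selections missing a whole group: no physicists → C(14,4) = 1001; no chemists → C(12,4) = 495; no biologists → C(12,4) = 495.
Add back selections omitting two groups (i.e. drawn from a single group): C(5,4) + C(7,4) + C(7,4) = 75.
By inclusion–exclusion: 3876 − 1991 + 75 = 1960.

1960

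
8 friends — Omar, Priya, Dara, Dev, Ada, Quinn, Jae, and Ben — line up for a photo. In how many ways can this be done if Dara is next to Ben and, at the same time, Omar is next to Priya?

Treat {Dara,Ben} as one block (2 orders) and {Omar,Priya} as another (2 orders).
That leaves 6 units to arrange: 2 × 2 × 6! = 4 × 720 = 2880.

2880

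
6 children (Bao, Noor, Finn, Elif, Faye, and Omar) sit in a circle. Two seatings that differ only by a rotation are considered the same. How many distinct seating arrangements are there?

120

Around a circle, 6 distinct people have 6!/6 = (5)! = 120 rotationally distinct seatings.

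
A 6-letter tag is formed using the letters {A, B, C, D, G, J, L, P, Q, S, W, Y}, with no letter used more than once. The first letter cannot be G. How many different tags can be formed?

The first letter has 12−1 = 11 choices (anything except G).
The remaining 5 letters are filled from the other 11 symbols without repetition: 11 × 10 × 9 × 8 × 7 = 55440.
Total: 11 × 55440 = 609840.

609840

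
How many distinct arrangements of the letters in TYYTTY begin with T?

10

With the first slot taken by T, it remains to arrange the other 5 letters (YYTTY).
Those 5 letters have T appearing twice and Y appearing 3 times, giving (5)!/(3!·2!) = 10.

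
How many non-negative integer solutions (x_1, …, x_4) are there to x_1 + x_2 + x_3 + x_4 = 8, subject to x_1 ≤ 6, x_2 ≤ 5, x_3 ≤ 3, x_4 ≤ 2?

Ignoring the caps, the number of non-negative solutions to x_1+…+x_4 = 8 is C(11,3) = 165.
Subtract solutions that violate a single cap (substitute x_i' = x_i − (cap_i+1)): x_1 ≥ 7 gives C(4,3) = 4; x_2 ≥ 6 gives C(5,3) = 10; x_3 ≥ 4 gives C(7,3) = 35; x_4 ≥ 3 gives C(8,3) = 56. Together 105.
Add back pairs where two caps are both exceeded: 0 + 0 + 0 + 0 + 0 + 4 = 4.
By inclusion–exclusion the count is 165 − 105 + 4 = 64.

64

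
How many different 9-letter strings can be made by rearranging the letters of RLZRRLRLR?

Letter multiplicities in RLZRRLRLR: L×3, R×5, Z×1.
So there are 9! / (5!·3!) = 504 distinguishable arrangements.

504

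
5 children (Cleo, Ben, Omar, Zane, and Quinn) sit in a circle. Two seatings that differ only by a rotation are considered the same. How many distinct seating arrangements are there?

24

Fix one person's seat to break rotational symmetry; the remaining 4 people can be arranged in (4)! = 24 ways.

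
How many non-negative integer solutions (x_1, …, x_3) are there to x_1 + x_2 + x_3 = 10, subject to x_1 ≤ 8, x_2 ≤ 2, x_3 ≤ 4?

12

By stars and bars, unrestricted non-negative solutions to x_1+…+x_3 = 10 number C(10+2,2) = 66.
Subtract solutions that violate a single cap (substitute x_i' = x_i − (cap_i+1)): x_1 ≥ 9 gives C(3,2) = 3; x_2 ≥ 3 gives C(9,2) = 36; x_3 ≥ 5 gives C(7,2) = 21. Together 60.
Add back pairs where two caps are both exceeded: 0 + 0 + 6 = 6.
By inclusion–exclusion the count is 66 − 60 + 6 = 12.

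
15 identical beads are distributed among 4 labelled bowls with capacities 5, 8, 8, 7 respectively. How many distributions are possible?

By stars and bars, unrestricted non-negative solutions to x_1+…+x_4 = 15 number C(15+3,3) = 816.
Subtract solutions that violate a single cap (substitute x_i' = x_i − (cap_i+1)): x_1 ≥ 6 gives C(12,3) = 220; x_2 ≥ 9 gives C(9,3) = 84; x_3 ≥ 9 gives C(9,3) = 84; x_4 ≥ 8 gives C(10,3) = 120. Together 508.
Add back pairs where two caps are both exceeded: 1 + 1 + 4 + 0 + 0 + 0 = 6.
By inclusion–exclusion the count is 816 − 508 + 6 = 314.

314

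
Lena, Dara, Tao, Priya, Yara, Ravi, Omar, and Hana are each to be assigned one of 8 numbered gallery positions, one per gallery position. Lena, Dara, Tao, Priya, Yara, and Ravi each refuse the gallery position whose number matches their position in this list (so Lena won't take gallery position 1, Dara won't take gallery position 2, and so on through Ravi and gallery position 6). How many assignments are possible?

Let Aᵢ (for 1 ≤ i ≤ 6) be the placements that put person i in their forbidden gallery position. Any j of these fix j positions, leaving (8−j)! ways to fill the rest, and there are C(6,j) ways to pick which j.
By inclusion–exclusion, the number of valid placements is Σ_{j=0}^{6} (−1)^j C(6,j)·(8−j)!.
Computing: 40320 − 30240 + 10800 − 2400 + 360 − 36 + 2 = 18806.

18806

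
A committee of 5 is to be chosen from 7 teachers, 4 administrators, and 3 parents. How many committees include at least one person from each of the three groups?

Unrestricted: C(14,5) = 2002 ways to pick any 5 of the 14.
Subtract selections that omit an entire group: no teachers → C(7,5) = 21; no administrators → C(10,5) = 252; no parents → C(11,5) = 462.
Add back selections omitting two groups (i.e. drawn from a single group): C(7,5) + C(4,5) + C(3,5) = 21.
By inclusion–exclusion: 2002 − 735 + 21 = 1288.

1288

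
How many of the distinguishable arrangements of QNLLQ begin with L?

12

With the first slot taken by L, it remains to arrange the other 4 letters (QNLQ).
Those 4 letters have Q appearing twice, giving (4)!/(2!) = 12.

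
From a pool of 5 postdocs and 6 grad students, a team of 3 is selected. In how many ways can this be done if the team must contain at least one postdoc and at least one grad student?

With no constraint there are C(11,3) = 165 possible selections.
Subtract selections that omit an entire group: no postdocs → C(6,3) = 20; no grad students → C(5,3) = 10.
Both groups omitted at once is impossible, so 165 − 30 = 135.

135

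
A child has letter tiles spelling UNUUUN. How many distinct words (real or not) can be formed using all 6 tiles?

15

The 6 letters of UNUUUN have repeats: N appearing twice and U appearing 4 times.
The number of distinct arrangements is 6!/(4!·2!) = 720/48 = 15.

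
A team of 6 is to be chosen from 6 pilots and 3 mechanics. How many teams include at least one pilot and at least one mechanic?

83

With no constraint there are C(9,6) = 84 possible selections.
Selections missing a whole group: no pilots → C(3,6) = 0; no mechanics → C(6,6) = 1.
Both groups omitted at once is impossible, so 84 − 1 = 83.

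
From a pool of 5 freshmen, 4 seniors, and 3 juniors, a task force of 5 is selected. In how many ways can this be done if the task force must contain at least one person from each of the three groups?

Unrestricted: C(12,5) = 792 ways to pick any 5 of the 12.
Selections missing a whole group: no freshmen → C(7,5) = 21; no seniors → C(8,5) = 56; no juniors → C(9,5) = 126.
Add back selections omitting two groups (i.e. drawn from a single group): C(5,5) + C(4,5) + C(3,5) = 1.
By inclusion–exclusion: 792 − 203 + 1 = 590.

590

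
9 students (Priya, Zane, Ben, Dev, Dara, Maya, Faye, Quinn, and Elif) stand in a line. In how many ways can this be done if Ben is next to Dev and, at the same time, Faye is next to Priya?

Treat {Ben,Dev} as one block (2 orders) and {Faye,Priya} as another (2 orders).
That leaves 7 units to arrange: 2 × 2 × 7! = 4 × 5040 = 20160.

20160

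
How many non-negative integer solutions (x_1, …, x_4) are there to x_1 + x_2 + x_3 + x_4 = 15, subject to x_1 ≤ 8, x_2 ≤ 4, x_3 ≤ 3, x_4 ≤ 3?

20

Without the upper bounds there are C(18,3) = 816 ways to split 15 among 4 variables.
Subtract solutions that violate a single cap (substitute x_i' = x_i − (cap_i+1)): x_1 ≥ 9 gives C(9,3) = 84; x_2 ≥ 5 gives C(13,3) = 286; x_3 ≥ 4 gives C(14,3) = 364; x_4 ≥ 4 gives C(14,3) = 364. Together 1098.
Add back pairs where two caps are both exceeded: 4 + 10 + 10 + 84 + 84 + 120 = 312.
Subtract triples: 0 + 0 + 0 + 10 = 10.
By inclusion–exclusion the count is 816 − 1098 + 312 − 10 = 20.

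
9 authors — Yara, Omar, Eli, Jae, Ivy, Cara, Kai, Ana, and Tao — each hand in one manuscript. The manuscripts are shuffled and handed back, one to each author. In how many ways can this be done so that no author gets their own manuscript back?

133496

Count assignments avoiding every fixed point. For any j of the 9 authors fixed to their own manuscript, the other 9−j can be arranged in (9−j)! ways.
By inclusion–exclusion this is Σ_{j=0}^{9} (−1)^j C(9,j)·(9−j)!.
Computing: 362880 − 362880 + 181440 − 60480 + 15120 − 3024 + 504 − 72 + 9 − 1 = 133496.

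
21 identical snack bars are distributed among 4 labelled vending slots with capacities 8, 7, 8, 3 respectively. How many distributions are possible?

Without the upper bounds there are C(24,3) = 2024 ways to split 21 among 4 vending slots.
Subtract solutions that violate a single cap (substitute x_i' = x_i − (cap_i+1)): x_1 ≥ 9 gives C(15,3) = 455; x_2 ≥ 8 gives C(16,3) = 560; x_3 ≥ 9 gives C(15,3) = 455; x_4 ≥ 4 gives C(20,3) = 1140. Together 2610.
Add back pairs where two caps are both exceeded: 35 + 20 + 165 + 35 + 220 + 165 = 640.
Subtract triples: 0 + 1 + 0 + 1 = 2.
By inclusion–exclusion the count is 2024 − 2610 + 640 − 2 = 52.

52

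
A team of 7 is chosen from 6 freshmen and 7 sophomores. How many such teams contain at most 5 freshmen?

Split by how many freshmen are chosen (0 through 5).
Sum: C(6,0)·C(7,7) + C(6,1)·C(7,6) + C(6,2)·C(7,5) + C(6,3)·C(7,4) + C(6,4)·C(7,3) + C(6,5)·C(7,2) = 1 + 42 + 315 + 700 + 525 + 126 = 1709.

1709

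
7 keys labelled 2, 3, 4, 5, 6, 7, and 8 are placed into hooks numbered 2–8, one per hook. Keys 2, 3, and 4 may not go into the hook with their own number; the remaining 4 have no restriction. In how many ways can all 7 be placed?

3216

Let Aᵢ (for i ∈ {2, 3, 4}) be the placements that put key i in its forbidden hook. Any j of these fix j positions, leaving (7−j)! ways to fill the rest, and there are C(3,j) ways to pick which j.
By inclusion–exclusion, the number of valid placements is Σ_{j=0}^{3} (−1)^j C(3,j)·(7−j)!.
Computing: 5040 − 2160 + 360 − 24 = 3216.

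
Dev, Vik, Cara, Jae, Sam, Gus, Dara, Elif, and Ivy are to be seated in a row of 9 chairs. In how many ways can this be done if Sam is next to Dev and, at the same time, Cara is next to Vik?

20160

Treat {Sam,Dev} as one block (2 orders) and {Cara,Vik} as another (2 orders).
That leaves 7 units to arrange: 2 × 2 × 7! = 4 × 5040 = 20160.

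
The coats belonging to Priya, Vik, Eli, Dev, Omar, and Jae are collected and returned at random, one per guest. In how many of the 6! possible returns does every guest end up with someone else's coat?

Count assignments avoiding every fixed point. For any j of the 6 guests fixed to their own coat, the other 6−j can be arranged in (6−j)! ways.
By inclusion–exclusion this is Σ_{j=0}^{6} (−1)^j C(6,j)·(6−j)!.
Computing: 720 − 720 + 360 − 120 + 30 − 6 + 1 = 265.

265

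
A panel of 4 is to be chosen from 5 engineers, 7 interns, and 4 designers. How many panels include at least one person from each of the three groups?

Total 4-person selections from all 16: C(16,4) = 1820.
Selections missing a whole group: no engineers → C(11,4) = 330; no interns → C(9,4) = 126; no designers → C(12,4) = 495.
Add back selections omitting two groups (i.e. drawn from a single group): C(5,4) + C(7,4) + C(4,4) = 41.
By inclusion–exclusion: 1820 − 951 + 41 = 910.

910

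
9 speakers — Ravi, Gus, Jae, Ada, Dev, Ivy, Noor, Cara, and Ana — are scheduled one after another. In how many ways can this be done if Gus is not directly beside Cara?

282240

There are 9! = 362880 arrangements in all. If Gus and Cara are adjacent, merging them into one block gives 2·(8)! = 80640 arrangements.
So 362880 − 80640 = 282240 arrangements keep them apart.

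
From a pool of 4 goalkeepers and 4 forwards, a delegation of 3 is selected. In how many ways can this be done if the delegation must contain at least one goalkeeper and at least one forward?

Unrestricted: C(8,3) = 56 ways to pick any 3 of the 8.
Subtract selections that omit an entire group: no goalkeepers → C(4,3) = 4; no forwards → C(4,3) = 4.
Both groups omitted at once is impossible, so 56 − 8 = 48.

48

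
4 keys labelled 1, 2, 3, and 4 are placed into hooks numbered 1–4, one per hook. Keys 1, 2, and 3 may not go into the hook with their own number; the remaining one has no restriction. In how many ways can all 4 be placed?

11

Let Aᵢ (for i ∈ {1, 2, 3}) be the placements that put key i in its forbidden hook. Any j of these fix j positions, leaving (4−j)! ways to fill the rest, and there are C(3,j) ways to pick which j.
By inclusion–exclusion, the number of valid placements is Σ_{j=0}^{3} (−1)^j C(3,j)·(4−j)!.
Computing: 24 − 18 + 6 − 1 = 11.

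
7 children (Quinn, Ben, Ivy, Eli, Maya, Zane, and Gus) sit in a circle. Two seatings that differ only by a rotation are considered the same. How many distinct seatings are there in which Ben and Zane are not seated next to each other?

All circular seatings of 7 people number (6)! = 720.
Those with Ben next to Zane: fuse the pair into one unit and seat 6 units around a circle — 2·(5)! = 240.
Subtracting, 720 − 240 = 480.

480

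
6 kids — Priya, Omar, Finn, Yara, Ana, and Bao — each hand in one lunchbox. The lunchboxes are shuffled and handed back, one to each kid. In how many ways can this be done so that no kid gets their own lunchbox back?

265

Count assignments avoiding every fixed point. For any j of the 6 kids fixed to their own lunchbox, the other 6−j can be arranged in (6−j)! ways.
By inclusion–exclusion this is Σ_{j=0}^{6} (−1)^j C(6,j)·(6−j)!.
Computing: 720 − 720 + 360 − 120 + 30 − 6 + 1 = 265.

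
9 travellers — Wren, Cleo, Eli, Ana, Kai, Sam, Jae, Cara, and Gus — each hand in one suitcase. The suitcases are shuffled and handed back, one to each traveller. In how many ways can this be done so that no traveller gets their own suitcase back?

Let Aᵢ be the assignments in which traveller i gets their own suitcase. We want the size of the complement of A₁∪…∪A_9.
By inclusion–exclusion this is Σ_{j=0}^{9} (−1)^j C(9,j)·(9−j)!.
Computing: 362880 − 362880 + 181440 − 60480 + 15120 − 3024 + 504 − 72 + 9 − 1 = 133496.

133496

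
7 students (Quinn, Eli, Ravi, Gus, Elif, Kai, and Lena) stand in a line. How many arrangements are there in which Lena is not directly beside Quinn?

Of the 7! = 5040 arrangements, those with Lena and Quinn adjacent number 2 × 6! = 1440 (treat the pair as a block with 2 internal orders).
Complementary counting: 5040 − 1440 = 3600.

3600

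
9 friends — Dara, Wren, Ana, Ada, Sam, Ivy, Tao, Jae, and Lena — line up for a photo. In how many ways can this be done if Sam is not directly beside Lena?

There are 9! = 362880 arrangements in all. If Sam and Lena are adjacent, merging them into one block gives 2·(8)! = 80640 arrangements.
So 362880 − 80640 = 282240 arrangements keep them apart.

282240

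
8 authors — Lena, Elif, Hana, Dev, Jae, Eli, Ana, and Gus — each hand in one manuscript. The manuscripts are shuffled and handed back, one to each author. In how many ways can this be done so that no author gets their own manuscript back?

14833

Count assignments avoiding every fixed point. For any j of the 8 authors fixed to their own manuscript, the other 8−j can be arranged in (8−j)! ways.
By inclusion–exclusion this is Σ_{j=0}^{8} (−1)^j C(8,j)·(8−j)!.
Computing: 40320 − 40320 + 20160 − 6720 + 1680 − 336 + 56 − 8 + 1 = 14833.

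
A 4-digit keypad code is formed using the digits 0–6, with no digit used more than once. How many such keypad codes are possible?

840

Choose and order 4 of the 7 symbols: the first digit has 7 options, the next 6, then 5, 4.
7 × 6 × 5 × 4 = 840.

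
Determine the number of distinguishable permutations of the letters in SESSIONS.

1680

The 8 letters of SESSIONS have repeats: S appearing 4 times.
So there are 8! / (4!) = 1680 distinguishable arrangements.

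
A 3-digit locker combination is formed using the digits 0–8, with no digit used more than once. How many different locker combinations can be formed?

With no repetition, fill the 3 digits in order: 9 choices, then 8, down to 7.
That product is 9 × 8 × 7 = 504.

504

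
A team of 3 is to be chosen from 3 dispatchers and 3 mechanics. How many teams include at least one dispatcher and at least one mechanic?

18

Unrestricted: C(6,3) = 20 ways to pick any 3 of the 6.
Selections missing a whole group: no dispatchers → C(3,3) = 1; no mechanics → C(3,3) = 1.
Both groups omitted at once is impossible, so 20 − 2 = 18.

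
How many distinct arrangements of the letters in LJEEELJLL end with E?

With the last slot taken by E, it remains to arrange the other 8 letters (LJEELJLL).
Those 8 letters have E appearing twice, J appearing twice, and L appearing 4 times, giving (8)!/(4!·2!·2!) = 420.

420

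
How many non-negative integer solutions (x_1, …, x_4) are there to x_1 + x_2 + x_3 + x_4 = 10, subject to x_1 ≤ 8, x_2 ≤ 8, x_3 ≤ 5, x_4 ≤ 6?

By stars and bars, unrestricted non-negative solutions to x_1+…+x_4 = 10 number C(10+3,3) = 286.
Subtract solutions that violate a single cap (substitute x_i' = x_i − (cap_i+1)): x_1 ≥ 9 gives C(4,3) = 4; x_2 ≥ 9 gives C(4,3) = 4; x_3 ≥ 6 gives C(7,3) = 35; x_4 ≥ 7 gives C(6,3) = 20. Together 63.
No two caps can be exceeded simultaneously, so the pair terms are all 0.
By inclusion–exclusion the count is 286 − 63 + 0 = 223.

223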